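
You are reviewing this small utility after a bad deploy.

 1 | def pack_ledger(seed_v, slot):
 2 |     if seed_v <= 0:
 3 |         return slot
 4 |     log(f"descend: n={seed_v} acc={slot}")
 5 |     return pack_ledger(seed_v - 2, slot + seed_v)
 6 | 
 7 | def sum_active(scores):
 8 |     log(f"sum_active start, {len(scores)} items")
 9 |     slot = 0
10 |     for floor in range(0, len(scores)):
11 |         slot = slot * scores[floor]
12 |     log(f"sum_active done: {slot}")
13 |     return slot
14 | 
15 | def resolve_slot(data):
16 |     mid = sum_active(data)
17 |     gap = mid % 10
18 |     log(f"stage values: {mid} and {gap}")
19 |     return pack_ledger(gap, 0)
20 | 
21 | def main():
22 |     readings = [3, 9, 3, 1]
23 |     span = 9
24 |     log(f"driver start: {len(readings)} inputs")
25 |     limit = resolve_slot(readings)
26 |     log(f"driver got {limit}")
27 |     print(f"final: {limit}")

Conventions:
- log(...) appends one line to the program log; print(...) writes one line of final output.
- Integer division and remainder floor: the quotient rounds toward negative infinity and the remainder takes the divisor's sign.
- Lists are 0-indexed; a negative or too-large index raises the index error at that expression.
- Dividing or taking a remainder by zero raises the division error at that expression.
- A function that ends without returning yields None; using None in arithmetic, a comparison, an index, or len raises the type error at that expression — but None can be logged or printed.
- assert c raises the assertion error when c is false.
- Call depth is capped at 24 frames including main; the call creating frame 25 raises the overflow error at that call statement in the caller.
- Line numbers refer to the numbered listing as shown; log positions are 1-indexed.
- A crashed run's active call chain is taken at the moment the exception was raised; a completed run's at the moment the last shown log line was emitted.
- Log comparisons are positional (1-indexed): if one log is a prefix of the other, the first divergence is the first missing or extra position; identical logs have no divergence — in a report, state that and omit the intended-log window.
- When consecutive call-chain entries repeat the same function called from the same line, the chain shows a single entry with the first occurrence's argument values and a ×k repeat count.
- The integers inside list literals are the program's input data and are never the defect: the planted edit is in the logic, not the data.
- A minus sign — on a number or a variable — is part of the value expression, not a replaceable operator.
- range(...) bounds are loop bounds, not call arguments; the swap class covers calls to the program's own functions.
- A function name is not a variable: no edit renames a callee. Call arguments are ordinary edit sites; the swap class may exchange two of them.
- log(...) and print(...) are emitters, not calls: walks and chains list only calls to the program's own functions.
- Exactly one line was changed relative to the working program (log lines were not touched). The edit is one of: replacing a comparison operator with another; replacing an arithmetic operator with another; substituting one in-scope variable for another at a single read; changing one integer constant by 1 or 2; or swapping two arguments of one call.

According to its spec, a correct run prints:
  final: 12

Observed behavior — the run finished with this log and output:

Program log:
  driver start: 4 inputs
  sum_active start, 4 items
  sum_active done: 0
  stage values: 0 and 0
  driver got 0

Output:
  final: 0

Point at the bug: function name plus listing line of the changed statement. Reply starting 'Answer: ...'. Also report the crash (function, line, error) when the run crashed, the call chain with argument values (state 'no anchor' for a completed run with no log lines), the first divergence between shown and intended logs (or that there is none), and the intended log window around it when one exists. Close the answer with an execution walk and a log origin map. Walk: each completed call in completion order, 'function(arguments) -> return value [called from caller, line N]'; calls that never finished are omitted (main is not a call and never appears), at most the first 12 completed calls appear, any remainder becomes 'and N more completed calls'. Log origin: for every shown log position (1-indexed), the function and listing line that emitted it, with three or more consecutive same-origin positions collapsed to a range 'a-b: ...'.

Answer: the defect is in sum_active at line 11.
Key fact: The earliest visible damage is log position 3 — 'sum_active done: 0' rather than the intended 'sum_active done: 16'.
Call chain: main.
First divergence: position 3 — shown 'sum_active done: 0', intended 'sum_active done: 16'.
Intended log window:
  1: driver start: 4 inputs
  2: sum_active start, 4 items
  3: sum_active done: 16
  4: stage values: 16 and 6
Execution walk:
  sum_active([3, 9, 3, 1]) -> 0  [called from resolve_slot, line 16]
  pack_ledger(0, 0) -> 0  [called from resolve_slot, line 19]
  resolve_slot([3, 9, 3, 1]) -> 0  [called from main, line 25]
Log line origins:
  1: logged in main at line 24
  2: logged in sum_active at line 8
  3: logged in sum_active at line 12
  4: logged in resolve_slot at line 18
  5: logged in main at line 26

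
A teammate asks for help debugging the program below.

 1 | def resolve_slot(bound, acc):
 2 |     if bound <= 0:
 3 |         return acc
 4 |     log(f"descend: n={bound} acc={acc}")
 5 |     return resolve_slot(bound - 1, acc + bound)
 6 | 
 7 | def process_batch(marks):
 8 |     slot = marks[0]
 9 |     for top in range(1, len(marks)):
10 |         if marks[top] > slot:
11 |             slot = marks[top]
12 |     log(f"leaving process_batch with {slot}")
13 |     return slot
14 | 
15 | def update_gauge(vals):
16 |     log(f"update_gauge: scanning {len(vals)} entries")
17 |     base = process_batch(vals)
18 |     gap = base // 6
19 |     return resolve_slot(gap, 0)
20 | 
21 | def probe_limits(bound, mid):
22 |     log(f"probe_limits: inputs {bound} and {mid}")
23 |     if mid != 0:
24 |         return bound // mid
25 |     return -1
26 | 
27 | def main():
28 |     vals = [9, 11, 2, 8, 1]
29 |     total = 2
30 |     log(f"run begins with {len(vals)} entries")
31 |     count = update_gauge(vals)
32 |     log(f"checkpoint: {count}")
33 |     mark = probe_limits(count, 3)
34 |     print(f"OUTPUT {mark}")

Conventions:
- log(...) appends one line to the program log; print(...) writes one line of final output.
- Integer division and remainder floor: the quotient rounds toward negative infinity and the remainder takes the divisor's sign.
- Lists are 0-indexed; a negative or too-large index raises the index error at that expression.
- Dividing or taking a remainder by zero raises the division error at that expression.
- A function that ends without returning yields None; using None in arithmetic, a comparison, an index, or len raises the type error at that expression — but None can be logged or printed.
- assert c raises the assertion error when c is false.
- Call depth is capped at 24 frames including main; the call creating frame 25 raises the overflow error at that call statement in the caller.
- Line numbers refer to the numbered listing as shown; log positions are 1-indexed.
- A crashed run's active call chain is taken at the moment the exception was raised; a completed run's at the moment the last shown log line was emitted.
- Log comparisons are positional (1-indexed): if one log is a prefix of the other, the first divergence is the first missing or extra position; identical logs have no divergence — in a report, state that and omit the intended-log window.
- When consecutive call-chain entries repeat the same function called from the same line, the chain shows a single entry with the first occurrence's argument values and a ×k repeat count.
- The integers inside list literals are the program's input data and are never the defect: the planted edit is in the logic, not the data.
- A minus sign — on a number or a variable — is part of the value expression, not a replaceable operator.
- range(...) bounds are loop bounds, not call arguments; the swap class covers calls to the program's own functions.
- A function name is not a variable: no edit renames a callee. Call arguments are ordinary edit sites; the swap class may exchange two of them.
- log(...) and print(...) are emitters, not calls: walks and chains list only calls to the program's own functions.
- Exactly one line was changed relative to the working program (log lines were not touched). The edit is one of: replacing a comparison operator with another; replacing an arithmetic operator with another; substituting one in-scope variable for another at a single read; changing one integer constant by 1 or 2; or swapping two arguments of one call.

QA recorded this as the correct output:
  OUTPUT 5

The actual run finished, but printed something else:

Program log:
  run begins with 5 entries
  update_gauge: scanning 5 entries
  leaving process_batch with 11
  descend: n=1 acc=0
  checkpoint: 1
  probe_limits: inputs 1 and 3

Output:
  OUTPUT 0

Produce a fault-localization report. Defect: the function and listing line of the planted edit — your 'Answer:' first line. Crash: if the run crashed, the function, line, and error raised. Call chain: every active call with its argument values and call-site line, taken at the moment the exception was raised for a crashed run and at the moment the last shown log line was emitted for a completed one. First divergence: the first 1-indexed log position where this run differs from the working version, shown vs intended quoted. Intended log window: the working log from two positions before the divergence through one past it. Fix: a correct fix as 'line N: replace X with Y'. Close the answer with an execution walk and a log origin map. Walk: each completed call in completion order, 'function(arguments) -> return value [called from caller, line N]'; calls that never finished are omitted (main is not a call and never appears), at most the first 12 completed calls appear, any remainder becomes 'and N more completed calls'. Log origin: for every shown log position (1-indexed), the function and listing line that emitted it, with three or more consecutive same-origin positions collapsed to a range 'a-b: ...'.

Answer: the defect is in update_gauge at line 18.
Key observation: Position 4 is the first bad log line: 'descend: n=1 acc=0' should read 'descend: n=5 acc=0'.
Call chain: main -> probe_limits(1, 3) (called at line 33).
First divergence: position 4; shown 'descend: n=1 acc=0' vs intended 'descend: n=5 acc=0'.
Intended log window:
  2: update_gauge: scanning 5 entries
  3: leaving process_batch with 11
  4: descend: n=5 acc=0
  5: descend: n=4 acc=5
Execution walk:
  process_batch([9, 11, 2, 8, 1]) -> 11  [called from update_gauge, line 17]
  resolve_slot(0, 1) -> 1  [called from resolve_slot, line 5]
  resolve_slot(1, 0) -> 1  [called from update_gauge, line 19]
  update_gauge([9, 11, 2, 8, 1]) -> 1  [called from main, line 31]
  probe_limits(1, 3) -> 0  [called from main, line 33]
Log origin:
  1: logged in main at line 30
  2: logged in update_gauge at line 16
  3: logged in process_batch at line 12
  4: logged in resolve_slot at line 4
  5: logged in main at line 32
  6: logged in probe_limits at line 22
A correct fix: line 18: replace `//` with `%`.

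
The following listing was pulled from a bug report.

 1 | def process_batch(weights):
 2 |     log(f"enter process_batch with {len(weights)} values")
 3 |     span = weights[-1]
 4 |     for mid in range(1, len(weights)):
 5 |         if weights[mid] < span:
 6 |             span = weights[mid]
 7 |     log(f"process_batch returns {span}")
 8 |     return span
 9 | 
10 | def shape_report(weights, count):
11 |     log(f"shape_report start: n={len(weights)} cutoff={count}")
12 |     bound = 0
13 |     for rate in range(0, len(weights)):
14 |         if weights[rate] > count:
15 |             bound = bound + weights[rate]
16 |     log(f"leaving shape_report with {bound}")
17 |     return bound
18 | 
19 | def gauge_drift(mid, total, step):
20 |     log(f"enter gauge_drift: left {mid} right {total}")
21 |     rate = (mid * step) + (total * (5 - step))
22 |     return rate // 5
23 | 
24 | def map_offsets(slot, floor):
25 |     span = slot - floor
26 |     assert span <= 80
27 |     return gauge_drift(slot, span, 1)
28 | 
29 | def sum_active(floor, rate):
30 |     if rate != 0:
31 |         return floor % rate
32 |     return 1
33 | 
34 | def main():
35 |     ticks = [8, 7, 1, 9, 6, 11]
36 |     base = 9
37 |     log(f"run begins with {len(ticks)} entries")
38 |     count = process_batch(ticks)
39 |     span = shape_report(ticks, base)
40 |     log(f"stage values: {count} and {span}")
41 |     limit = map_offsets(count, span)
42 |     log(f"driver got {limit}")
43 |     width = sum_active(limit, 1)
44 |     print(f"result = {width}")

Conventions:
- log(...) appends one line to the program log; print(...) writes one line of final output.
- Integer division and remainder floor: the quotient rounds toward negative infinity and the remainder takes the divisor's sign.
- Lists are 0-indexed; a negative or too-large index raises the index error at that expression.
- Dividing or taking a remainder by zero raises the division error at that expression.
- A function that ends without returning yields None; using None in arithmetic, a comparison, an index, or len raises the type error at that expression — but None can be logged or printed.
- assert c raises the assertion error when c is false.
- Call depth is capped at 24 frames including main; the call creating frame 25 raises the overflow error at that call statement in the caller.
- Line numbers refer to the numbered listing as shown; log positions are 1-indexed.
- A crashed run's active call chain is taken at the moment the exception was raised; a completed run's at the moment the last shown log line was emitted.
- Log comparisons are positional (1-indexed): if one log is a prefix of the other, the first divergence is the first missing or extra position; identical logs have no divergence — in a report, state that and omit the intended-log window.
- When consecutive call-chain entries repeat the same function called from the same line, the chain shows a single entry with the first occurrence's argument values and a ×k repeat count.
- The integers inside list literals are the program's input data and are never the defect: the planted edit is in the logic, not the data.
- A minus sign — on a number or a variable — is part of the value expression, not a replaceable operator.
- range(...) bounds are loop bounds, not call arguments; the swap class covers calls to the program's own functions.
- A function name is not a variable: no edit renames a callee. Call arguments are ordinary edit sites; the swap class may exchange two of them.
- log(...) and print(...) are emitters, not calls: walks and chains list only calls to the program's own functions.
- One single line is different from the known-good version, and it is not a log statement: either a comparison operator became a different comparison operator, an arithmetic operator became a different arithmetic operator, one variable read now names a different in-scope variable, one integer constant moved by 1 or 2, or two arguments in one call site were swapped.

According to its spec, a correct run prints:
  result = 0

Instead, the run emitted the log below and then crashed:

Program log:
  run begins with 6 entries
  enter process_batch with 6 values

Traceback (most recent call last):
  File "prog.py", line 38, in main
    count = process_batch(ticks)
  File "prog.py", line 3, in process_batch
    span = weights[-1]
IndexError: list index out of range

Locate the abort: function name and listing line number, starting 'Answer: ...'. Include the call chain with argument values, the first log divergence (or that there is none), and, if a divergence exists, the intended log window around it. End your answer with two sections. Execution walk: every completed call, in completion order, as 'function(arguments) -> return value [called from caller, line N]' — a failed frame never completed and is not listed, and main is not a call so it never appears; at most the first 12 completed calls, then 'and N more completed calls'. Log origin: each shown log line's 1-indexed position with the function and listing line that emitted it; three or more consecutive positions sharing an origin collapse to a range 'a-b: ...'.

Answer: the error was raised in process_batch, line 3.
The tell: The log ends early — 2 lines, where the working version next logs 'process_batch returns 1'.
Call chain: main -> process_batch([8, 7, 1, 9, 6, 11]) (called at line 38).
First divergence: position 3 (shown log ended at 2 lines; the working version continues: 'process_batch returns 1').
Intended log window:
  1: run begins with 6 entries
  2: enter process_batch with 6 values
  3: process_batch returns 1
  4: shape_report start: n=6 cutoff=9
Execution walk:
  (no call completed)
Log origin:
  1: from main, line 37
  2: from process_batch, line 2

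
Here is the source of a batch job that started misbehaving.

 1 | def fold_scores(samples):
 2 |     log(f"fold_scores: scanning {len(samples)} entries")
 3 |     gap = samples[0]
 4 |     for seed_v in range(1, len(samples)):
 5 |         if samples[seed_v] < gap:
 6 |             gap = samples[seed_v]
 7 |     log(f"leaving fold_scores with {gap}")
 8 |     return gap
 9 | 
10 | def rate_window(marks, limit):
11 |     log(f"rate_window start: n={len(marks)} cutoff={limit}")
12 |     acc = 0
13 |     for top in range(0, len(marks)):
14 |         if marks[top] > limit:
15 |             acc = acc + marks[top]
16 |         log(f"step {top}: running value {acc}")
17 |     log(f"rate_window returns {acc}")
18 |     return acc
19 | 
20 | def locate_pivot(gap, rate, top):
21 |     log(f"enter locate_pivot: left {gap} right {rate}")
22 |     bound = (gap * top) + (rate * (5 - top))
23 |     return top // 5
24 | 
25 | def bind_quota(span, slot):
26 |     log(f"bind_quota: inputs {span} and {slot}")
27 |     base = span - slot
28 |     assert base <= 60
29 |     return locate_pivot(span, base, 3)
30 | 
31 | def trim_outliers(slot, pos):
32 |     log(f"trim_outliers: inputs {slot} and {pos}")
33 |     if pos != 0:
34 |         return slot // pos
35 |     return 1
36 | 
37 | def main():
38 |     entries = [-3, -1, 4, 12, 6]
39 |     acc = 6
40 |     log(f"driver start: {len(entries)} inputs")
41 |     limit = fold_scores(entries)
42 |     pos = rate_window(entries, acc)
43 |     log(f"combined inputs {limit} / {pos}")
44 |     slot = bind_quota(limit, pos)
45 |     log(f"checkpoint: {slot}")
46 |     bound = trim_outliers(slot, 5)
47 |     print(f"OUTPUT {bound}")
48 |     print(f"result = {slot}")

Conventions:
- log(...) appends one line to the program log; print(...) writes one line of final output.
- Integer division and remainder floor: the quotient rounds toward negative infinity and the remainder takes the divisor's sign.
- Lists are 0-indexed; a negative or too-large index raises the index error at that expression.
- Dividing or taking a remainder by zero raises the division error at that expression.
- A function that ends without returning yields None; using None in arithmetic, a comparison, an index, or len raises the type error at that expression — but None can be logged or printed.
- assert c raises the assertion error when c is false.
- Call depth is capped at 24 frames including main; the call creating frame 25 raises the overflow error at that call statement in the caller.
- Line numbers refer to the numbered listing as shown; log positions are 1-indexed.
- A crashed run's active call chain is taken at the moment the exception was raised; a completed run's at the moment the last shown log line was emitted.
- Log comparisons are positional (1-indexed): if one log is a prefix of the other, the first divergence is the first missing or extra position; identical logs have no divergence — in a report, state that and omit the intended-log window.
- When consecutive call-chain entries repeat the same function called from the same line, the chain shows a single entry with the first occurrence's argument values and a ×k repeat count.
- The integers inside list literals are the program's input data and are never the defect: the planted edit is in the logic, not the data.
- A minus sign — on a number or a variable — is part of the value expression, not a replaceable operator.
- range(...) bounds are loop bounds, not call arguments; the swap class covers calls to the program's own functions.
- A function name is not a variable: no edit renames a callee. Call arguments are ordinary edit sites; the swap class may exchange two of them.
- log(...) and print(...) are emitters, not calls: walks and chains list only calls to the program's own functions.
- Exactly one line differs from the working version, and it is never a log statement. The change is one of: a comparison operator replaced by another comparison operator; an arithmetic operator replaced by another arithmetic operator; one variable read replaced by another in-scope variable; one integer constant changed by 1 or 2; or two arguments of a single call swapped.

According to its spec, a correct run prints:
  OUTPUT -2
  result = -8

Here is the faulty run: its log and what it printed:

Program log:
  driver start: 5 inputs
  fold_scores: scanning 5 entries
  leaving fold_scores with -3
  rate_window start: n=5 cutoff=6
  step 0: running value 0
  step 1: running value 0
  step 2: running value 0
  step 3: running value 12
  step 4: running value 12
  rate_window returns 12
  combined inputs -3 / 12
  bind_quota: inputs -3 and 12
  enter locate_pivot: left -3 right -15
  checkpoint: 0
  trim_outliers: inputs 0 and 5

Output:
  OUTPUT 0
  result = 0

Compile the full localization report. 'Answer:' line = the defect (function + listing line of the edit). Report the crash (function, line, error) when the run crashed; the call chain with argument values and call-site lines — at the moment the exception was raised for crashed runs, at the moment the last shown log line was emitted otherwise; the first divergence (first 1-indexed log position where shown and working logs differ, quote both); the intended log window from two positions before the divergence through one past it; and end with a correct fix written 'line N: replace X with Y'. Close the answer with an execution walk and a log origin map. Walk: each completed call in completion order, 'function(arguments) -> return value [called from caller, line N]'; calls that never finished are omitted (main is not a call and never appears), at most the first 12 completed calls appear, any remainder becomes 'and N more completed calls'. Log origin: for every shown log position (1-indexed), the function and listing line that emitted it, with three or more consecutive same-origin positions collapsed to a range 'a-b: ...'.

Answer: the defect is in locate_pivot at line 23.
Core observation: At log position 14 the runs split — shown 'checkpoint: 0', but the working version logs 'checkpoint: -8'.
Call chain: main -> trim_outliers(0, 5) (called at line 46).
First divergence: position 14 — the shown line 'checkpoint: 0' should read 'checkpoint: -8'.
Intended log window:
  12: bind_quota: inputs -3 and 12
  13: enter locate_pivot: left -3 right -15
  14: checkpoint: -8
  15: trim_outliers: inputs -8 and 5
Execution walk:
  fold_scores([-3, -1, 4, 12, 6]) -> -3  [called from main, line 41]
  rate_window([-3, -1, 4, 12, 6], 6) -> 12  [called from main, line 42]
  locate_pivot(-3, -15, 3) -> 0  [called from bind_quota, line 29]
  bind_quota(-3, 12) -> 0  [called from main, line 44]
  trim_outliers(0, 5) -> 0  [called from main, line 46]
Log origins:
  1: from main, line 40
  2: from fold_scores, line 2
  3: from fold_scores, line 7
  4: from rate_window, line 11
  5-9: from rate_window, line 16
  10: from rate_window, line 17
  11: from main, line 43
  12: from bind_quota, line 26
  13: from locate_pivot, line 21
  14: from main, line 45
  15: from trim_outliers, line 32
A correct fix: line 23: replace `top` with `bound`.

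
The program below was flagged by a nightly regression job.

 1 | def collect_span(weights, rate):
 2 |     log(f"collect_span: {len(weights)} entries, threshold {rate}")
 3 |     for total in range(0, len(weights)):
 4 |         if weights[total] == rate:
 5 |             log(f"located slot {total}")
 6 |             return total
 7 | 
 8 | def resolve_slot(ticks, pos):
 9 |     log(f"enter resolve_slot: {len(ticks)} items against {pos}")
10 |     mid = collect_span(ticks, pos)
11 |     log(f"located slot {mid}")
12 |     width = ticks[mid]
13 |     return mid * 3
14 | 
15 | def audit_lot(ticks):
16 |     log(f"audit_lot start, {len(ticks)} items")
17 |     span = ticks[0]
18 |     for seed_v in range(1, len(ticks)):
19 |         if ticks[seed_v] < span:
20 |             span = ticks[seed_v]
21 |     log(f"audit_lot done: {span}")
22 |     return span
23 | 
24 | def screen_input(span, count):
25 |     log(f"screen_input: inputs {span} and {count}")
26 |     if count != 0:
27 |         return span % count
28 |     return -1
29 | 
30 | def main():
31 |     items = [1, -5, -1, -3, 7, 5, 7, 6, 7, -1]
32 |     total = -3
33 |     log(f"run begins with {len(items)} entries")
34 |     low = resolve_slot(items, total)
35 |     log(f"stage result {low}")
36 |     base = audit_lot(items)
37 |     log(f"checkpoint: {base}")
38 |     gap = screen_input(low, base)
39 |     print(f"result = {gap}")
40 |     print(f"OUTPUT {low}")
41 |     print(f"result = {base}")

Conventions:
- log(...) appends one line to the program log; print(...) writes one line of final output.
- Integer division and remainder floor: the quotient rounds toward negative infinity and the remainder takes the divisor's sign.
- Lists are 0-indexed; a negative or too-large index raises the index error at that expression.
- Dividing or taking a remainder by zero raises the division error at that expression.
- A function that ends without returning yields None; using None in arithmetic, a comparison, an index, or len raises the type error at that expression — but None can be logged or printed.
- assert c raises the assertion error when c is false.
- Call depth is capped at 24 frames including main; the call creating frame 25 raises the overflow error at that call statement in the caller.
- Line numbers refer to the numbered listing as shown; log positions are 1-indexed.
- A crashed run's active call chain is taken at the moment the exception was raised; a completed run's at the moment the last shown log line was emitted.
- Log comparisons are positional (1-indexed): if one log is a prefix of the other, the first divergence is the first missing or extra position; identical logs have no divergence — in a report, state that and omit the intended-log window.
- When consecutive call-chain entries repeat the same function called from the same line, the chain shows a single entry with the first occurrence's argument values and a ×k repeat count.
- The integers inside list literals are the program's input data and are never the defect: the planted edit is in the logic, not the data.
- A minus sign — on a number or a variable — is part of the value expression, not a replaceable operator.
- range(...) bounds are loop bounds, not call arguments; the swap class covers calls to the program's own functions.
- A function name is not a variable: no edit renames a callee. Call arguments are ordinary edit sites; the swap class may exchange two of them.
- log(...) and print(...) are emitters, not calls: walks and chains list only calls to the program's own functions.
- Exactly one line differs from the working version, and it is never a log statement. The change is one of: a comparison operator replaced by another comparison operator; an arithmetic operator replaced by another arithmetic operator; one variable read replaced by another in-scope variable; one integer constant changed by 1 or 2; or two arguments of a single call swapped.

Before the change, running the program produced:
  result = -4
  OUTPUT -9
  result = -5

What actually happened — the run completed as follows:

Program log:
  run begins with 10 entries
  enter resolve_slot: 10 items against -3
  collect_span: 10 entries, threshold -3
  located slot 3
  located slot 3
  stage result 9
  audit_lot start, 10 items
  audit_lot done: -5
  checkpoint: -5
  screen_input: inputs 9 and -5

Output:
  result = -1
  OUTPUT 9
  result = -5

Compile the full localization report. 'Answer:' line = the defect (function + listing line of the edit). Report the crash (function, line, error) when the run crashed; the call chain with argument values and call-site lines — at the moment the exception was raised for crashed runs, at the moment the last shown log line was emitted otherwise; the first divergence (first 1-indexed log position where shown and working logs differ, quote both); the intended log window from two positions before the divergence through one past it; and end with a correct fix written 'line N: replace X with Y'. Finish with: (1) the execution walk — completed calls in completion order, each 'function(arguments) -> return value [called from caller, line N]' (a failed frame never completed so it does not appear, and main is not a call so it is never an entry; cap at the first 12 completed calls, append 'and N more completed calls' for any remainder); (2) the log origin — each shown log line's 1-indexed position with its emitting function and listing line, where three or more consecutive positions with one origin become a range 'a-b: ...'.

Answer: the defect is in resolve_slot at line 13.
Core observation: Everything matches until log position 6, which reads 'stage result 9' in place of 'stage result -9'.
Call chain: main -> screen_input(9, -5) (called at line 38).
First divergence: at position 6 the run shows 'stage result 9' where the working version logs 'stage result -9'.
Intended log window:
  4: located slot 3
  5: located slot 3
  6: stage result -9
  7: audit_lot start, 10 items
Execution walk:
  collect_span([1, -5, -1, -3, 7, 5, 7, 6, 7, -1], -3) -> 3  [called from resolve_slot, line 10]
  resolve_slot([1, -5, -1, -3, 7, 5, 7, 6, 7, -1], -3) -> 9  [called from main, line 34]
  audit_lot([1, -5, -1, -3, 7, 5, 7, 6, 7, -1]) -> -5  [called from main, line 36]
  screen_input(9, -5) -> -1  [called from main, line 38]
Log line origins:
  1: logged in main at line 33
  2: logged in resolve_slot at line 9
  3: logged in collect_span at line 2
  4: logged in collect_span at line 5
  5: logged in resolve_slot at line 11
  6: logged in main at line 35
  7: logged in audit_lot at line 16
  8: logged in audit_lot at line 21
  9: logged in main at line 37
  10: logged in screen_input at line 25
A correct fix: line 13: replace `mid` with `width`.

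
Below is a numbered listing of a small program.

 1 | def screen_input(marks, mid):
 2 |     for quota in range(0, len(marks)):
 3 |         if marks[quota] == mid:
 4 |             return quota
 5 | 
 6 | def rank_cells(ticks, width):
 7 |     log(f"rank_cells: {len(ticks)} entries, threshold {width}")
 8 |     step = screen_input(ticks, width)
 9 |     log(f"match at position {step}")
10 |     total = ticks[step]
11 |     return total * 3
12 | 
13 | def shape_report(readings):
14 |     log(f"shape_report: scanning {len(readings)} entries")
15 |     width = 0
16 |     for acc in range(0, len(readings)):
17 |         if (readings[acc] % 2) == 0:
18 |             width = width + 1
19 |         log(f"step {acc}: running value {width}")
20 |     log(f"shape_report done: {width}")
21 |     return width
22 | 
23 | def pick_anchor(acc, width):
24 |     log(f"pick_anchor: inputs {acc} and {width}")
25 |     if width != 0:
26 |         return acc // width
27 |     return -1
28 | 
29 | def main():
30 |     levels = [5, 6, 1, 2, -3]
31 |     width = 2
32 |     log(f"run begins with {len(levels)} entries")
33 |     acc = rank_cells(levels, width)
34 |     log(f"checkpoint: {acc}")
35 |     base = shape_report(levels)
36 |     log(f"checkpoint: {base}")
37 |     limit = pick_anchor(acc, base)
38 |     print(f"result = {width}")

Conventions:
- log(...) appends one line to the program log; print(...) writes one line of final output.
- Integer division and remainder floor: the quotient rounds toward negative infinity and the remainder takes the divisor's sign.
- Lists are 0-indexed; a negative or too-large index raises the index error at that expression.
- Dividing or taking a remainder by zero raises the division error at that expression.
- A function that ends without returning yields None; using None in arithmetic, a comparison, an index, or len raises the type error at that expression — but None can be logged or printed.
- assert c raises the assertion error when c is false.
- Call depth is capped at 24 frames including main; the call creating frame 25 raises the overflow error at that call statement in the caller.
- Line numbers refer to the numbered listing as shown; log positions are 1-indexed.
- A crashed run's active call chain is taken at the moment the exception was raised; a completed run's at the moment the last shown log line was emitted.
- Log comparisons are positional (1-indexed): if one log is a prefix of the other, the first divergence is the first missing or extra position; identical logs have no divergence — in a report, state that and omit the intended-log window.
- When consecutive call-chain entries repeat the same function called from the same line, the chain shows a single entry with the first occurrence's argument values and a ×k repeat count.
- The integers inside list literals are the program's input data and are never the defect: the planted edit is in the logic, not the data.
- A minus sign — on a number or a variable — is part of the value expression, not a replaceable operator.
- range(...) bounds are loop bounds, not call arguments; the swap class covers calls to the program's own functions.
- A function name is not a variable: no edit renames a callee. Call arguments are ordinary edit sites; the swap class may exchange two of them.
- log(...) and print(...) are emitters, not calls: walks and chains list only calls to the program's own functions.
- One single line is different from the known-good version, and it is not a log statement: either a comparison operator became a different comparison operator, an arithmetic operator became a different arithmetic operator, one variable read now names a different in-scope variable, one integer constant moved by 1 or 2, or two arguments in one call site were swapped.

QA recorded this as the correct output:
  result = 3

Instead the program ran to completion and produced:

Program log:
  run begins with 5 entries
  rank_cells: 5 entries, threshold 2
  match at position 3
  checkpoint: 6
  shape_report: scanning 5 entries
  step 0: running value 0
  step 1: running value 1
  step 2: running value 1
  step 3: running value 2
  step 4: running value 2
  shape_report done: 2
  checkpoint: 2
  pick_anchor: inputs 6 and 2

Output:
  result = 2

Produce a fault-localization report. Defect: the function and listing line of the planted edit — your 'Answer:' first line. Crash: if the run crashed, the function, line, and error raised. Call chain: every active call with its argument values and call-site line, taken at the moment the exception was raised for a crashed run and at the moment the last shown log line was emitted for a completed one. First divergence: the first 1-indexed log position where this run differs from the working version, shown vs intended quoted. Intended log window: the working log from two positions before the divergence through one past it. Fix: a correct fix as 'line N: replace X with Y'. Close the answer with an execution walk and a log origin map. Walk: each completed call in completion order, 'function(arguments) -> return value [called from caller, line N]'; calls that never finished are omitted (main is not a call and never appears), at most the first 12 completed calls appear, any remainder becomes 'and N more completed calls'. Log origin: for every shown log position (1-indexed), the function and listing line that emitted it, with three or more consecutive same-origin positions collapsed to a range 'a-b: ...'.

Answer: the defect is in main at line 38.
Core observation: Every logged value matches the working version; the printed result is what differs.
Call chain: main -> pick_anchor(6, 2) (called at line 37).
First divergence: there is none — every log position agrees.
Execution walk:
  screen_input([5, 6, 1, 2, -3], 2) -> 3  [called from rank_cells, line 8]
  rank_cells([5, 6, 1, 2, -3], 2) -> 6  [called from main, line 33]
  shape_report([5, 6, 1, 2, -3]) -> 2  [called from main, line 35]
  pick_anchor(6, 2) -> 3  [called from main, line 37]
Log origin:
  1: emitted by main (line 32)
  2: emitted by rank_cells (line 7)
  3: emitted by rank_cells (line 9)
  4: emitted by main (line 34)
  5: emitted by shape_report (line 14)
  6-10: emitted by shape_report (line 19)
  11: emitted by shape_report (line 20)
  12: emitted by main (line 36)
  13: emitted by pick_anchor (line 24)
A correct fix: line 38: replace `width` with `limit`.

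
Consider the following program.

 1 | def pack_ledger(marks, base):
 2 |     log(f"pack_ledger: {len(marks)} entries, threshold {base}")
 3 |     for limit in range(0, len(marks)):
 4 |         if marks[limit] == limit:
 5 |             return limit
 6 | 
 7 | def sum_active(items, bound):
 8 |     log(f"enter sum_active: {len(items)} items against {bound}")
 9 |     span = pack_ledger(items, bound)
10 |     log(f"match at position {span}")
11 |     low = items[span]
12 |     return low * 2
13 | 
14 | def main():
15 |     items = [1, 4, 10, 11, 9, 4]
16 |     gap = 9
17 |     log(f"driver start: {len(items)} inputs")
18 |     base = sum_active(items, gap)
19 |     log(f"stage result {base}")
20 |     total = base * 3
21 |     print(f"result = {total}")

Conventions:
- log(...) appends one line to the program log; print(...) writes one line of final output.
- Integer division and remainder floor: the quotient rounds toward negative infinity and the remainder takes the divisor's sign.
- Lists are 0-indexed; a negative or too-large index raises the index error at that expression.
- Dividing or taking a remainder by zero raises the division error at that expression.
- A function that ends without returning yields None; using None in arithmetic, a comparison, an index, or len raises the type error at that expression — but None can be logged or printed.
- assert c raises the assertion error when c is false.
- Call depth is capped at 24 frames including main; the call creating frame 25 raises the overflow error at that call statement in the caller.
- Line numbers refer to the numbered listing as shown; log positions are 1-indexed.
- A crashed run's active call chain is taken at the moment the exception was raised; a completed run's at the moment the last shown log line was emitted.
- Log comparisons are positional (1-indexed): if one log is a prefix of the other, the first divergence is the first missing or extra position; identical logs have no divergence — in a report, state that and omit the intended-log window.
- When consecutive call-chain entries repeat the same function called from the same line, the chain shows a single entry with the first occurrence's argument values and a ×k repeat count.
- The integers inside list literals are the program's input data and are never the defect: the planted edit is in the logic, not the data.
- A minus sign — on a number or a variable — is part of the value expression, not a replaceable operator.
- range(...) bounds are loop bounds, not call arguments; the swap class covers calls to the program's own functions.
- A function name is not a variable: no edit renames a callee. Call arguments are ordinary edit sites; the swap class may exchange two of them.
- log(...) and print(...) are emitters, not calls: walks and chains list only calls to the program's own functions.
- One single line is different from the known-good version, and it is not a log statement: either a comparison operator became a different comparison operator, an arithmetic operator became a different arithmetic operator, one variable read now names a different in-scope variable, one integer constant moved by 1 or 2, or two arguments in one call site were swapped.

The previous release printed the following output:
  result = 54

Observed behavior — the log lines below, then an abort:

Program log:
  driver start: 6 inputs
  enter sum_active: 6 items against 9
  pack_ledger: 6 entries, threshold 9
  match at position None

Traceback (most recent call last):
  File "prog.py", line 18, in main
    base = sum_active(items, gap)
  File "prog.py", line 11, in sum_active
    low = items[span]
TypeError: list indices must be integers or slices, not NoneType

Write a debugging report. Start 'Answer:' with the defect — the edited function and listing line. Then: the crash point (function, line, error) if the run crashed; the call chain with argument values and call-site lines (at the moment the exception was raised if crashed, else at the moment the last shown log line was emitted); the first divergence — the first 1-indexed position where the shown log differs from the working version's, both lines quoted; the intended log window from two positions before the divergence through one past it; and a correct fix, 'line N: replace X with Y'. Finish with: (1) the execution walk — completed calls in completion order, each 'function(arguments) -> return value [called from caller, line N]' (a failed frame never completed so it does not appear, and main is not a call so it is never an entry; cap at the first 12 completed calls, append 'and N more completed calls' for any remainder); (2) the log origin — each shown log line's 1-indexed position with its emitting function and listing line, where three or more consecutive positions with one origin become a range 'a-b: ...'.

Answer: the defect is in pack_ledger at line 4.
Key observation: Log line 4 is where behavior first shows: 'match at position None' appears instead of 'match at position 4'.
Crash: sum_active, line 11, TypeError.
Call chain: main -> sum_active([1, 4, 10, 11, 9, 4], 9) (called at line 18).
First divergence: at position 4 the run shows 'match at position None' where the working version logs 'match at position 4'.
Intended log window:
  2: enter sum_active: 6 items against 9
  3: pack_ledger: 6 entries, threshold 9
  4: match at position 4
  5: stage result 18
Execution walk:
  pack_ledger([1, 4, 10, 11, 9, 4], 9) -> None  [called from sum_active, line 9]
Log origins:
  1: logged in main at line 17
  2: logged in sum_active at line 8
  3: logged in pack_ledger at line 2
  4: logged in sum_active at line 10
A correct fix: line 4: replace `marks[limit] == limit` with `marks[limit] == base`.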